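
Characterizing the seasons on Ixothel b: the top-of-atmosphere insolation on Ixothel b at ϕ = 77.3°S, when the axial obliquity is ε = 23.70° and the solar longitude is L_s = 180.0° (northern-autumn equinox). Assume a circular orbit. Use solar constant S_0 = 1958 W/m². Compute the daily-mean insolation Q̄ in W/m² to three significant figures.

Q̄ ≈ 137 W/m²

Solar declination: sin δ = sin ε · sin L_s = sin 23.70° × sin 180.0° = 0.00000, so δ = +0.000°.
cos h₀ = −tan(-77.3°) tan(+0.000°) = 0.0000, h₀ = 1.5708 rad.
Bracket: h₀ sin ϕ sin δ + cos ϕ cos δ sin h₀ = 1.5708×-0.97553×0.00000 + 0.21985×1.00000×1.00000 = -0.000000 + 0.219850 = 0.219850.
Q̄ = (S_0/π) × [bracket] = (1958/π) × 0.219850 = 137.0 W/m².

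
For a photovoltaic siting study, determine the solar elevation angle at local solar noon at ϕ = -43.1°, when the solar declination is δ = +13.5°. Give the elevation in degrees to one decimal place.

33.4°

At local noon the hour angle is zero, so the zenith angle equals |ϕ − δ| = |-43.1° − (+13.500°)| = 56.600°.
Elevation = 90° − 56.600° = 33.4°.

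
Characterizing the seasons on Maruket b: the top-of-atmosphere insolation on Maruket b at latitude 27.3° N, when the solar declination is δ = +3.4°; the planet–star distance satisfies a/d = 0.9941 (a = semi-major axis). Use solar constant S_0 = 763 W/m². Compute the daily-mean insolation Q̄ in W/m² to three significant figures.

Q̄ ≈ 223 W/m²

cos h₀ = −tan(+27.3°) tan(+3.400°) = -0.0307, h₀ = 1.6015 rad.
Bracket: h₀ sin ϕ sin δ + cos ϕ cos δ sin h₀ = 1.6015×0.45865×0.05931 + 0.88862×0.99824×0.99953 = 0.043565 + 0.886639 = 0.930204.
Inverse-square distance factor (a/d)² = 0.9941² = 0.988235.
Q̄ = (S_0/π) × 0.988235 × [bracket] = (763/π) × 0.988235 × 0.930204 = 223.3 W/m².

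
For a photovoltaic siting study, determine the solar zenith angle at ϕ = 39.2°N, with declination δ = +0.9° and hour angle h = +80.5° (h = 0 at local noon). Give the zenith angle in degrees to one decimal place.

cos θ_z = sin ϕ sin δ + cos ϕ cos δ cos h = 0.009927 + 0.127887 = 0.137814.
θ_z = arccos(0.137814) = 82.1°.

θ_z = 82.1°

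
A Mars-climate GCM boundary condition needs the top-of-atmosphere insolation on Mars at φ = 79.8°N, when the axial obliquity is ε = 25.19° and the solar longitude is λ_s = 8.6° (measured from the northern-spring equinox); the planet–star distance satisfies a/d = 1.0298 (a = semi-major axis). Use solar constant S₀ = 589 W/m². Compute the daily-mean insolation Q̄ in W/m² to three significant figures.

Q̄ ≈ 56.9 W/m²

Solar declination: sin δ = sin ε · sin λ_s = sin 25.19° × sin 8.6° = 0.06365, so δ = +3.649°.
cos H₀ = −tan(+79.8°) tan(+3.649°) = -0.3544, H₀ = 1.9331 rad.
Bracket: H₀ sin φ sin δ + cos φ cos δ sin H₀ = 1.9331×0.98420×0.06365 + 0.17708×0.99797×0.93508 = 0.121098 + 0.165248 = 0.286346.
Inverse-square distance factor (a/d)² = 1.0298² = 1.060488.
Q̄ = (S₀/π) × 1.060488 × [bracket] = (589/π) × 1.060488 × 0.286346 = 56.93 W/m².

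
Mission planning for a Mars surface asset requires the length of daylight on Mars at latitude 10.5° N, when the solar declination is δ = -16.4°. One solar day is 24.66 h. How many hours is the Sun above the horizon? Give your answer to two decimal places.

cos h₀ = −tan ϕ · tan δ = −tan(+10.5°) × tan(-16.400°) = 0.0545, so h₀ = 1.5162 rad = 86.87°.
Daylight = 2h₀/(2π) × 24.66 h = (1.5162/π) × 24.66 = 11.90 h.

11.90 h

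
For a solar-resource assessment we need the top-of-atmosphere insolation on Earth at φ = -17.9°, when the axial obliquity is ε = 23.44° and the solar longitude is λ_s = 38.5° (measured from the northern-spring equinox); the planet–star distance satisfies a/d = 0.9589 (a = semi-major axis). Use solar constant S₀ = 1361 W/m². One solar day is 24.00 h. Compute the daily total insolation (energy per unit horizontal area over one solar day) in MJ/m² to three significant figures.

Solar declination: sin δ = sin ε · sin λ_s = sin 23.44° × sin 38.5° = 0.24763, so δ = +14.337°.
cos H₀ = −tan(-17.9°) tan(+14.337°) = 0.0826, H₀ = 1.4881 rad.
Bracket: H₀ sin φ sin δ + cos φ cos δ sin H₀ = 1.4881×-0.30736×0.24763 + 0.95159×0.96885×0.99659 = -0.113262 + 0.918804 = 0.805542.
Inverse-square distance factor (a/d)² = 0.9589² = 0.919489.
Q̄ = (S₀/π) × 0.919489 × [bracket] = (1361/π) × 0.919489 × 0.805542 = 320.88 W/m².
Daily total = Q̄ × 24.00 h × 3600 s/h = 320.88 × 24.00 × 3600 / 10⁶ = 27.72 MJ/m².

27.7 MJ/m²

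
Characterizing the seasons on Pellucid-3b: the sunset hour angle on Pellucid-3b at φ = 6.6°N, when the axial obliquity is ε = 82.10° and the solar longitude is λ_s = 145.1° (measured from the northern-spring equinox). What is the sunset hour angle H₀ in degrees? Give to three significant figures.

Solar declination: sin δ = sin ε · sin λ_s = sin 82.10° × sin 145.1° = 0.56672, so δ = +34.522°.
cos H₀ = −tan φ · tan δ = −tan(+6.6°) × tan(+34.522°) = -0.0796, so H₀ = 1.6505 rad = 94.56°.

H₀ = 94.6°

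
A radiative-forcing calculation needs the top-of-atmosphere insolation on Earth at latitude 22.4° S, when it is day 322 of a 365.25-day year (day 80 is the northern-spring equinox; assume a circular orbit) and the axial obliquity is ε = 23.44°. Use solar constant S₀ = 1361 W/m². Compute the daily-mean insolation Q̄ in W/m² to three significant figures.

Solar longitude: λ_s = 360° × (322 − 80)/365.25 = 238.522°.
sin δ = sin 23.44° × sin 238.522° = -0.33925, so δ = -19.831°.
cos H₀ = −tan(-22.4°) tan(-19.831°) = -0.1486, H₀ = 1.7200 rad.
Bracket: H₀ sin φ sin δ + cos φ cos δ sin H₀ = 1.7200×-0.38107×-0.33925 + 0.92455×0.94070×0.98889 = 0.222358 + 0.860062 = 1.082420.
Q̄ = (S₀/π) × [bracket] = (1361/π) × 1.082420 = 468.9 W/m².

Q̄ ≈ 469 W/m²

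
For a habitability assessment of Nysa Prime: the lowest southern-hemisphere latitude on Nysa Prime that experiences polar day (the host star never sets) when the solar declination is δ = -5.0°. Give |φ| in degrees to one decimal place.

|φ| = 85.0°

Polar day requires cos H₀ = −tan φ tan δ ≤ −1, i.e. tan φ tan δ ≥ 1.
The boundary is |tan φ| · |tan δ| = 1, so |φ| = 90° − |δ| = 90° − 5.0° = 85.0° in the southern hemisphere.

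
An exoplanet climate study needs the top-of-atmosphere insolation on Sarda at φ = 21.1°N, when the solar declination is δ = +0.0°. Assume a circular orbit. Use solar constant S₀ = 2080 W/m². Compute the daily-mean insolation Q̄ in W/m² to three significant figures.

cos H₀ = −tan(+21.1°) tan(+0.000°) = -0.0000, H₀ = 1.5708 rad.
Bracket: H₀ sin φ sin δ + cos φ cos δ sin H₀ = 1.5708×0.36000×0.00000 + 0.93295×1.00000×1.00000 = 0.000000 + 0.932950 = 0.932950.
Q̄ = (S₀/π) × [bracket] = (2080/π) × 0.932950 = 617.7 W/m².

Q̄ ≈ 618 W/m²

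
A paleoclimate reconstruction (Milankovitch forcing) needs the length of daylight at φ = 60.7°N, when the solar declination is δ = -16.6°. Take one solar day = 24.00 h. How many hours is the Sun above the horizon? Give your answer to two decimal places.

7.72 h

cos H₀ = −tan φ · tan δ = −tan(+60.7°) × tan(-16.600°) = 0.5312, so H₀ = 1.0107 rad = 57.91°.
Daylight = 2H₀/(2π) × 24.00 h = (1.0107/π) × 24.00 = 7.72 h.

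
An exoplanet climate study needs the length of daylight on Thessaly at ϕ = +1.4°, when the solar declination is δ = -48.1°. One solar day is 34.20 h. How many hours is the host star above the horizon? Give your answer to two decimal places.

cos h₀ = −tan ϕ · tan δ = −tan(+1.4°) × tan(-48.100°) = 0.0272, so h₀ = 1.5436 rad = 88.44°.
Daylight = 2h₀/(2π) × 34.20 h = (1.5436/π) × 34.20 = 16.80 h.

16.80 h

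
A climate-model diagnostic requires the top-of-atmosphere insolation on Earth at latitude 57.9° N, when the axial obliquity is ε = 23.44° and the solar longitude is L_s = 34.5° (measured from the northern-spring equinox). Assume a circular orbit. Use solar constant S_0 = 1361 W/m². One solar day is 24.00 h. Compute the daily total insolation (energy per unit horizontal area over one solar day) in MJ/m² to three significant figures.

Solar declination: sin δ = sin ε · sin L_s = sin 23.44° × sin 34.5° = 0.22531, so δ = +13.021°.
cos h₀ = −tan(+57.9°) tan(+13.021°) = -0.3687, h₀ = 1.9484 rad.
Bracket: h₀ sin ϕ sin δ + cos ϕ cos δ sin h₀ = 1.9484×0.84712×0.22531 + 0.53140×0.97429×0.92957 = 0.371881 + 0.481273 = 0.853154.
Q̄ = (S_0/π) × [bracket] = (1361/π) × 0.853154 = 369.60 W/m².
Daily total = Q̄ × 24.00 h × 3600 s/h = 369.60 × 24.00 × 3600 / 10⁶ = 31.93 MJ/m².

31.9 MJ/m²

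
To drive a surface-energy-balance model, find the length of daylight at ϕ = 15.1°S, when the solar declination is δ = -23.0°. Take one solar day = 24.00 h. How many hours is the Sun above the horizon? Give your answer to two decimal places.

cos h₀ = −tan ϕ · tan δ = −tan(-15.1°) × tan(-23.000°) = -0.1145, so h₀ = 1.6856 rad = 96.58°.
Daylight = 2h₀/(2π) × 24.00 h = (1.6856/π) × 24.00 = 12.88 h.

12.88 h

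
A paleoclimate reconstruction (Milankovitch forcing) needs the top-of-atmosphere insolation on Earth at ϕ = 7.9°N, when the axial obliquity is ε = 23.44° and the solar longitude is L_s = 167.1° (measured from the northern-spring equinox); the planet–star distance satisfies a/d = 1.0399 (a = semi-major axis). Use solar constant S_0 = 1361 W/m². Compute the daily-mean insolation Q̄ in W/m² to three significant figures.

Solar declination: sin δ = sin ε · sin L_s = sin 23.44° × sin 167.1° = 0.08881, so δ = +5.095°.
cos h₀ = −tan(+7.9°) tan(+5.095°) = -0.0124, h₀ = 1.5832 rad.
Bracket: h₀ sin ϕ sin δ + cos ϕ cos δ sin h₀ = 1.5832×0.13744×0.08881 + 0.99051×0.99605×0.99992 = 0.019325 + 0.986519 = 1.005844.
Inverse-square distance factor (a/d)² = 1.0399² = 1.081392.
Q̄ = (S_0/π) × 1.081392 × [bracket] = (1361/π) × 1.081392 × 1.005844 = 471.2 W/m².

Q̄ ≈ 471 W/m²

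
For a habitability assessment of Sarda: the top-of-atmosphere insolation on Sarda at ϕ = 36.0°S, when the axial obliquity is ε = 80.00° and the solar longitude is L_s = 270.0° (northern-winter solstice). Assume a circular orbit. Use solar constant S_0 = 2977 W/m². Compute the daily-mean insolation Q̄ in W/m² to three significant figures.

Solar declination: sin δ = sin ε · sin L_s = sin 80.00° × sin 270.0° = -0.98481, so δ = -80.000°.
cos h₀ = −tan(-36.0°) tan(-80.000°) = -4.1204 ≤ −1 ⇒ polar day, h₀ = π.
Bracket: h₀ sin ϕ sin δ + cos ϕ cos δ sin h₀ = 3.1416×-0.58779×-0.98481 + 0.80902×0.17365×0.00000 = 1.818551 + 0.000000 = 1.818551.
Q̄ = (S_0/π) × [bracket] = (2977/π) × 1.818551 = 1723 W/m².

Q̄ ≈ 1.72e+03 W/m²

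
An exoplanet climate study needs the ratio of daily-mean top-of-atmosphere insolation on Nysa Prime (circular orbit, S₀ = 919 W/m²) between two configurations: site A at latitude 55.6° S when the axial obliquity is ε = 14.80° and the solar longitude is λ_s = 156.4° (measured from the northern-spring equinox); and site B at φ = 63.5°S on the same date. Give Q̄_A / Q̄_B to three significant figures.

Q̄_A / Q̄_B ≈ 1.41

— Configuration A (φ=-55.6°):
Solar declination: sin δ = sin ε · sin λ_s = sin 14.80° × sin 156.4° = 0.10227, so δ = +5.870°.
cos H₀ = −tan(-55.6°) tan(+5.870°) = 0.1501, H₀ = 1.4201 rad.
Bracket: H₀ sin φ sin δ + cos φ cos δ sin H₀ = 1.4201×-0.82511×0.10227 + 0.56497×0.99476×0.98866 = -0.119834 + 0.555636 = 0.435802.
Q̄ = (S₀/π) × [bracket] = (919/π) × 0.435802 = 127.48 W/m².
— Configuration B (φ=-63.5°):
cos H₀ = −tan(-63.5°) tan(+5.870°) = 0.2062, H₀ = 1.3631 rad.
Bracket: H₀ sin φ sin δ + cos φ cos δ sin H₀ = 1.3631×-0.89493×0.10227 + 0.44620×0.99476×0.97851 = -0.124757 + 0.434323 = 0.309566.
Q̄ = (S₀/π) × [bracket] = (919/π) × 0.309566 = 90.556 W/m².
Ratio Q̄_A / Q̄_B = 127.48 / 90.556 = 1.408.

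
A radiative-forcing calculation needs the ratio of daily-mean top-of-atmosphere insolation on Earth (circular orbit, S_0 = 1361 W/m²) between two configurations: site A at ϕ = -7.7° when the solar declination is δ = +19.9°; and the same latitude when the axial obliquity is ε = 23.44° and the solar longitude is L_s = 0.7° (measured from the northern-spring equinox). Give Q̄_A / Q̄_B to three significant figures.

— Configuration A (ϕ=-7.7°):
cos h₀ = −tan(-7.7°) tan(+19.900°) = 0.0489, h₀ = 1.5218 rad.
Bracket: h₀ sin ϕ sin δ + cos ϕ cos δ sin h₀ = 1.5218×-0.13399×0.34038 + 0.99098×0.94029×0.99880 = -0.069406 + 0.930690 = 0.861284.
Q̄ = (S_0/π) × [bracket] = (1361/π) × 0.861284 = 373.13 W/m².
— Configuration B (ϕ=-7.7°):
Solar declination: sin δ = sin ε · sin L_s = sin 23.44° × sin 0.7° = 0.00486, so δ = +0.278°.
cos h₀ = −tan(-7.7°) tan(+0.278°) = 0.0007, h₀ = 1.5701 rad.
Bracket: h₀ sin ϕ sin δ + cos ϕ cos δ sin h₀ = 1.5701×-0.13399×0.00486 + 0.99098×0.99999×1.00000 = -0.001022 + 0.990970 = 0.989948.
Q̄ = (S_0/π) × [bracket] = (1361/π) × 0.989948 = 428.87 W/m².
Ratio Q̄_A / Q̄_B = 373.13 / 428.87 = 0.8700.

Q̄_A / Q̄_B ≈ 0.870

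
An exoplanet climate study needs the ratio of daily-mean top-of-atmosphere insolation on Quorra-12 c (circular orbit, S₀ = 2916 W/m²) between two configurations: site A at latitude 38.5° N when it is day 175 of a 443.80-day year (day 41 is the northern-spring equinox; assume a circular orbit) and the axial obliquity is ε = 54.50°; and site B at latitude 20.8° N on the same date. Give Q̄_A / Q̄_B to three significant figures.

— Configuration A (φ=+38.5°):
Solar longitude: λ_s = 360° × (175 − 41)/443.80 = 108.698°.
sin δ = sin 54.50° × sin 108.698° = 0.77115, so δ = +50.457°.
cos H₀ = −tan(+38.5°) tan(+50.457°) = -0.9635, H₀ = 2.8705 rad.
Bracket: H₀ sin φ sin δ + cos φ cos δ sin H₀ = 2.8705×0.62251×0.77115 + 0.78261×0.63665×0.26780 = 1.377979 + 0.133431 = 1.511410.
Q̄ = (S₀/π) × [bracket] = (2916/π) × 1.511410 = 1402.9 W/m².
— Configuration B (φ=+20.8°):
cos H₀ = −tan(+20.8°) tan(+50.457°) = -0.4601, H₀ = 2.0489 rad.
Bracket: H₀ sin φ sin δ + cos φ cos δ sin H₀ = 2.0489×0.35511×0.77115 + 0.93483×0.63665×0.88786 = 0.561077 + 0.528418 = 1.089495.
Q̄ = (S₀/π) × [bracket] = (2916/π) × 1.089495 = 1011.3 W/m².
Ratio Q̄_A / Q̄_B = 1402.9 / 1011.3 = 1.387.

Q̄_A / Q̄_B ≈ 1.39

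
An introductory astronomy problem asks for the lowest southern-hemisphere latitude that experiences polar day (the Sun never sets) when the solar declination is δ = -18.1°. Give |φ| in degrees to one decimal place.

Polar day requires cos H₀ = −tan φ tan δ ≤ −1, i.e. tan φ tan δ ≥ 1.
The boundary is |tan φ| · |tan δ| = 1, so |φ| = 90° − |δ| = 90° − 18.1° = 71.9° in the southern hemisphere.

|φ| = 71.9°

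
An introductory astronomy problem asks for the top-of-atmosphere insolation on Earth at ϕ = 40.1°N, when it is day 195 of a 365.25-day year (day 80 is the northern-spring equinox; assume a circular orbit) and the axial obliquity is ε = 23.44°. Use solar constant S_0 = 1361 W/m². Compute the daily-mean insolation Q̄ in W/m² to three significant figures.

Q̄ ≈ 486 W/m²

Solar longitude: L_s = 360° × (195 − 80)/365.25 = 113.347°.
sin δ = sin 23.44° × sin 113.347° = 0.36522, so δ = +21.421°.
cos h₀ = −tan(+40.1°) tan(+21.421°) = -0.3304, h₀ = 1.9075 rad.
Bracket: h₀ sin ϕ sin δ + cos ϕ cos δ sin h₀ = 1.9075×0.64412×0.36522 + 0.76492×0.93092×0.94385 = 0.448731 + 0.672096 = 1.120827.
Q̄ = (S_0/π) × [bracket] = (1361/π) × 1.120827 = 485.6 W/m².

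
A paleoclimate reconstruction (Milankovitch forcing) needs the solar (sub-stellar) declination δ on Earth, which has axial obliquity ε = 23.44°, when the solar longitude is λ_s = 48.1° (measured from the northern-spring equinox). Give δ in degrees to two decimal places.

δ = +17.22°

sin δ = sin ε · sin λ_s = sin 23.44° × sin 48.1° = 0.296079.
δ = arcsin(0.296079) = +17.22°.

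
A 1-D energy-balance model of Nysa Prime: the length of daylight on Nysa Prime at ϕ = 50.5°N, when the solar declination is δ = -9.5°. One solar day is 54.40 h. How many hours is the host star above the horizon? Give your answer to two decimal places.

cos h₀ = −tan ϕ · tan δ = −tan(+50.5°) × tan(-9.500°) = 0.2030, so h₀ = 1.3664 rad = 78.29°.
Daylight = 2h₀/(2π) × 54.40 h = (1.3664/π) × 54.40 = 23.66 h.

23.66 h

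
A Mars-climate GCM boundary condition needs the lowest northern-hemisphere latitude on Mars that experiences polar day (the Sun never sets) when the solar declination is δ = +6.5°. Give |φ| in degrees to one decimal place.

Polar day requires cos H₀ = −tan φ tan δ ≤ −1, i.e. tan φ tan δ ≥ 1.
The boundary is |tan φ| · |tan δ| = 1, so |φ| = 90° − |δ| = 90° − 6.5° = 83.5° in the northern hemisphere.

|φ| = 83.5°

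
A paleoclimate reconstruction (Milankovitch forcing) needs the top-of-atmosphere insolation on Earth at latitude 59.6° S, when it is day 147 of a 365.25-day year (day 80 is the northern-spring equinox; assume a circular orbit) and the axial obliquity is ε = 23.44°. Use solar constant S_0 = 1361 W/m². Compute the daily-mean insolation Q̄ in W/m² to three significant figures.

Q̄ ≈ 38.0 W/m²

Solar longitude: L_s = 360° × (147 − 80)/365.25 = 66.037°.
sin δ = sin 23.44° × sin 66.037° = 0.36350, so δ = +21.315°.
cos h₀ = −tan(-59.6°) tan(+21.315°) = 0.6651, h₀ = 0.8432 rad.
Bracket: h₀ sin ϕ sin δ + cos ϕ cos δ sin h₀ = 0.8432×-0.86251×0.36350 + 0.50603×0.93159×0.74678 = -0.264362 + 0.352041 = 0.087679.
Q̄ = (S_0/π) × [bracket] = (1361/π) × 0.087679 = 37.98 W/m².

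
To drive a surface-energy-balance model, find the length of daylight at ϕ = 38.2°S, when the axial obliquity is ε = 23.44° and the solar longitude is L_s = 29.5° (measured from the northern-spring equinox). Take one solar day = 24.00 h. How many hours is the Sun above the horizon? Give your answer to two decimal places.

10.79 h

Solar declination: sin δ = sin ε · sin L_s = sin 23.44° × sin 29.5° = 0.19588, so δ = +11.296°.
cos h₀ = −tan ϕ · tan δ = −tan(-38.2°) × tan(+11.296°) = 0.1572, so h₀ = 1.4130 rad = 80.96°.
Daylight = 2h₀/(2π) × 24.00 h = (1.4130/π) × 24.00 = 10.79 h.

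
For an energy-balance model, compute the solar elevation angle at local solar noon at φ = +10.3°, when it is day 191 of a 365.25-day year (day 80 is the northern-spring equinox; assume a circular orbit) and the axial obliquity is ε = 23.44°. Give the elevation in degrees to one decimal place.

78.3°

Solar longitude: λ_s = 360° × (191 − 80)/365.25 = 109.405°.
sin δ = sin 23.44° × sin 109.405° = 0.37519, so δ = +22.036°.
At local noon the hour angle is zero, so the zenith angle equals |φ − δ| = |+10.3° − (+22.036°)| = 11.736°.
Elevation = 90° − 11.736° = 78.3°.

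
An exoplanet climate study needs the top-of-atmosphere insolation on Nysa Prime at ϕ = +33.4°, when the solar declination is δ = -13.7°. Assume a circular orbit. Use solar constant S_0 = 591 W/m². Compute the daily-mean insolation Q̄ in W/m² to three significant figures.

Q̄ ≈ 116 W/m²

cos h₀ = −tan(+33.4°) tan(-13.700°) = 0.1607, h₀ = 1.4094 rad.
Bracket: h₀ sin ϕ sin δ + cos ϕ cos δ sin h₀ = 1.4094×0.55048×-0.23684 + 0.83485×0.97155×0.98700 = -0.183751 + 0.800554 = 0.616803.
Q̄ = (S_0/π) × [bracket] = (591/π) × 0.616803 = 116.0 W/m².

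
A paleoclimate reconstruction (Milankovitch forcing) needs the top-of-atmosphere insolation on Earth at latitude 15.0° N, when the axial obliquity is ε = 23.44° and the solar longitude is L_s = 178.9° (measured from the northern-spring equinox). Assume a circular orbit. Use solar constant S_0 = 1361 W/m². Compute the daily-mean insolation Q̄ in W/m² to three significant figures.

Solar declination: sin δ = sin ε · sin L_s = sin 23.44° × sin 178.9° = 0.00764, so δ = +0.438°.
cos h₀ = −tan(+15.0°) tan(+0.438°) = -0.0020, h₀ = 1.5728 rad.
Bracket: h₀ sin ϕ sin δ + cos ϕ cos δ sin h₀ = 1.5728×0.25882×0.00764 + 0.96593×0.99997×1.00000 = 0.003110 + 0.965901 = 0.969011.
Q̄ = (S_0/π) × [bracket] = (1361/π) × 0.969011 = 419.8 W/m².

Q̄ ≈ 420 W/m²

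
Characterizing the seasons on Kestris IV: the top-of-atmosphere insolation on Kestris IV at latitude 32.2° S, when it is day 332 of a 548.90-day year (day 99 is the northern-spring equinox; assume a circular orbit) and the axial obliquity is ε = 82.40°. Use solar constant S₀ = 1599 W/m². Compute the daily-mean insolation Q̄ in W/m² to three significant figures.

Solar longitude: λ_s = 360° × (332 − 99)/548.90 = 152.815°.
sin δ = sin 82.40° × sin 152.815° = 0.45286, so δ = +26.927°.
cos H₀ = −tan(-32.2°) tan(+26.927°) = 0.3199, H₀ = 1.2452 rad.
Bracket: H₀ sin φ sin δ + cos φ cos δ sin H₀ = 1.2452×-0.53288×0.45286 + 0.84619×0.89158×0.94747 = -0.300492 + 0.714815 = 0.414323.
Q̄ = (S₀/π) × [bracket] = (1599/π) × 0.414323 = 210.9 W/m².

Q̄ ≈ 211 W/m²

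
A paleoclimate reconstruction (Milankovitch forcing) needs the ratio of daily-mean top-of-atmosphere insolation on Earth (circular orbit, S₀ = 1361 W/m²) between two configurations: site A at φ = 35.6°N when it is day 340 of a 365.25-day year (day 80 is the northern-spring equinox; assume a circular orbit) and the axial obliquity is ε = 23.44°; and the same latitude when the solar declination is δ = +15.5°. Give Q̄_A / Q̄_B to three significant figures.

— Configuration A (φ=+35.6°):
Solar longitude: λ_s = 360° × (340 − 80)/365.25 = 256.263°.
sin δ = sin 23.44° × sin 256.263° = -0.38641, so δ = -22.731°.
cos H₀ = −tan(+35.6°) tan(-22.731°) = 0.2999, H₀ = 1.2662 rad.
Bracket: H₀ sin φ sin δ + cos φ cos δ sin H₀ = 1.2662×0.58212×-0.38641 + 0.81310×0.92233×0.95396 = -0.284815 + 0.715419 = 0.430604.
Q̄ = (S₀/π) × [bracket] = (1361/π) × 0.430604 = 186.55 W/m².
— Configuration B (φ=+35.6°):
cos H₀ = −tan(+35.6°) tan(+15.500°) = -0.1985, H₀ = 1.7707 rad.
Bracket: H₀ sin φ sin δ + cos φ cos δ sin H₀ = 1.7707×0.58212×0.26724 + 0.81310×0.96363×0.98009 = 0.275460 + 0.767928 = 1.043388.
Q̄ = (S₀/π) × [bracket] = (1361/π) × 1.043388 = 452.02 W/m².
Ratio Q̄_A / Q̄_B = 186.55 / 452.02 = 0.4127.

Q̄_A / Q̄_B ≈ 0.413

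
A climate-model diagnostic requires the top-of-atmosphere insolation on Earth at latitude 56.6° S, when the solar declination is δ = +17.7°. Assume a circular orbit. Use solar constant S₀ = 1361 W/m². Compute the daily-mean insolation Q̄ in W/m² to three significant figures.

Q̄ ≈ 81.6 W/m²

cos H₀ = −tan(-56.6°) tan(+17.700°) = 0.4840, H₀ = 1.0656 rad.
Bracket: H₀ sin φ sin δ + cos φ cos δ sin H₀ = 1.0656×-0.83485×0.30403 + 0.55048×0.95266×0.87507 = -0.270470 + 0.458904 = 0.188434.
Q̄ = (S₀/π) × [bracket] = (1361/π) × 0.188434 = 81.63 W/m².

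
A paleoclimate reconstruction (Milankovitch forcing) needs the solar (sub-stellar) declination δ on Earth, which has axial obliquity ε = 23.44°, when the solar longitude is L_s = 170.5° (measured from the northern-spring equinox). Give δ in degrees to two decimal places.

δ = +3.76°

sin δ = sin ε · sin L_s = sin 23.44° × sin 170.5° = 0.065654.
δ = arcsin(0.065654) = +3.76°.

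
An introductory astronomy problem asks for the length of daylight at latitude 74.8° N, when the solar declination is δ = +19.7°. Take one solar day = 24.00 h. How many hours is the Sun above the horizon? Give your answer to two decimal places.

Sunrise equation: cos h₀ = −tan ϕ · tan δ = -1.3178 ≤ −1, so the Sun never sets (polar day) and h₀ = π.
Daylight = 2h₀/(2π) × 24.00 h = (3.1416/π) × 24.00 = 24.00 h.

24.00 h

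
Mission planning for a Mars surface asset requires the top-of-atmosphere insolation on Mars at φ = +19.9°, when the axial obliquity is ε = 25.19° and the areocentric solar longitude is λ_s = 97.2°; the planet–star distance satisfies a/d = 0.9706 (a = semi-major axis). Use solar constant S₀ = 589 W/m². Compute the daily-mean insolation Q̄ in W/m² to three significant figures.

Q̄ ≈ 193 W/m²

sin δ = sin 25.19° × sin 97.2° = 0.42227, so δ = +24.978°.
cos H₀ = −tan(+19.9°) tan(+24.978°) = -0.1686, H₀ = 1.7402 rad.
Bracket: H₀ sin φ sin δ + cos φ cos δ sin H₀ = 1.7402×0.34038×0.42227 + 0.94029×0.90647×0.98568 = 0.250123 + 0.840139 = 1.090262.
Inverse-square distance factor (a/d)² = 0.9706² = 0.942064.
Q̄ = (S₀/π) × 0.942064 × [bracket] = (589/π) × 0.942064 × 1.090262 = 192.6 W/m².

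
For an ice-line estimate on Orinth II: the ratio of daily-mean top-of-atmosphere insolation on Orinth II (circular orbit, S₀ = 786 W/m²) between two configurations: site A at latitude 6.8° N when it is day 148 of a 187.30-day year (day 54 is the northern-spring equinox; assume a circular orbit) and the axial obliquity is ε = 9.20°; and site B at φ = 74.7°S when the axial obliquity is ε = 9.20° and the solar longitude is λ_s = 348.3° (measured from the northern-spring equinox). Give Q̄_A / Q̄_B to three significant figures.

— Configuration A (φ=+6.8°):
Solar longitude: λ_s = 360° × (148 − 54)/187.30 = 180.673°.
sin δ = sin 9.20° × sin 180.673° = -0.00188, so δ = -0.108°.
cos H₀ = −tan(+6.8°) tan(-0.108°) = 0.0002, H₀ = 1.5706 rad.
Bracket: H₀ sin φ sin δ + cos φ cos δ sin H₀ = 1.5706×0.11840×-0.00188 + 0.99297×1.00000×1.00000 = -0.000350 + 0.992970 = 0.992620.
Q̄ = (S₀/π) × [bracket] = (786/π) × 0.992620 = 248.35 W/m².
— Configuration B (φ=-74.7°):
Solar declination: sin δ = sin ε · sin λ_s = sin 9.20° × sin 348.3° = -0.03242, so δ = -1.858°.
cos H₀ = −tan(-74.7°) tan(-1.858°) = -0.1186, H₀ = 1.6897 rad.
Bracket: H₀ sin φ sin δ + cos φ cos δ sin H₀ = 1.6897×-0.96456×-0.03242 + 0.26387×0.99947×0.99294 = 0.052839 + 0.261868 = 0.314707.
Q̄ = (S₀/π) × [bracket] = (786/π) × 0.314707 = 78.737 W/m².
Ratio Q̄_A / Q̄_B = 248.35 / 78.737 = 3.154.

Q̄_A / Q̄_B ≈ 3.15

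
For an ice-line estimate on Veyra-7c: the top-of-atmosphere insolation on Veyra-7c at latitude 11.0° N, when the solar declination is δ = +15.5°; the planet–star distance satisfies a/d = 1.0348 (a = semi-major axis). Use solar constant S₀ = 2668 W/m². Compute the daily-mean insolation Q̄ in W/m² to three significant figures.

cos H₀ = −tan(+11.0°) tan(+15.500°) = -0.0539, H₀ = 1.6247 rad.
Bracket: H₀ sin φ sin δ + cos φ cos δ sin H₀ = 1.6247×0.19081×0.26724 + 0.98163×0.96363×0.99855 = 0.082847 + 0.944557 = 1.027404.
Inverse-square distance factor (a/d)² = 1.0348² = 1.070811.
Q̄ = (S₀/π) × 1.070811 × [bracket] = (2668/π) × 1.070811 × 1.027404 = 934.3 W/m².

Q̄ ≈ 934 W/m²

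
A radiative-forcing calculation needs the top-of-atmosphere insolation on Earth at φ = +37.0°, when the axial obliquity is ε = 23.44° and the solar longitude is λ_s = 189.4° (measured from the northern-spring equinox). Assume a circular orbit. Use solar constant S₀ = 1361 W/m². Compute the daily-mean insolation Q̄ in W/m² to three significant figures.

Q̄ ≈ 319 W/m²

Solar declination: sin δ = sin ε · sin λ_s = sin 23.44° × sin 189.4° = -0.06497, so δ = -3.725°.
cos H₀ = −tan(+37.0°) tan(-3.725°) = 0.0491, H₀ = 1.5217 rad.
Bracket: H₀ sin φ sin δ + cos φ cos δ sin H₀ = 1.5217×0.60182×-0.06497 + 0.79864×0.99789×0.99880 = -0.059499 + 0.795999 = 0.736500.
Q̄ = (S₀/π) × [bracket] = (1361/π) × 0.736500 = 319.1 W/m².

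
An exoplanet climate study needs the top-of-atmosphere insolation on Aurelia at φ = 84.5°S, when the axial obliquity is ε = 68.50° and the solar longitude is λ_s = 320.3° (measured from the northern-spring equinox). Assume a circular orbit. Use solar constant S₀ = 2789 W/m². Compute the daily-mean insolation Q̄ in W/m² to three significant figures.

Q̄ ≈ 1.65e+03 W/m²

Solar declination: sin δ = sin ε · sin λ_s = sin 68.50° × sin 320.3° = -0.59432, so δ = -36.464°.
cos H₀ = −tan(-84.5°) tan(-36.464°) = -7.6748 ≤ −1 ⇒ polar day, H₀ = π.
Bracket: H₀ sin φ sin δ + cos φ cos δ sin H₀ = 3.1416×-0.99540×-0.59432 + 0.09585×0.80423×0.00000 = 1.858527 + 0.000000 = 1.858527.
Q̄ = (S₀/π) × [bracket] = (2789/π) × 1.858527 = 1650 W/m².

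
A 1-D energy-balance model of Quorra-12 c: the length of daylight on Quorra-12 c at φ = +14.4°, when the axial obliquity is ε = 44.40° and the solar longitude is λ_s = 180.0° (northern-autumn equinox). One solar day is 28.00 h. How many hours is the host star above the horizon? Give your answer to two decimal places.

Solar declination: sin δ = sin ε · sin λ_s = sin 44.40° × sin 180.0° = 0.00000, so δ = +0.000°.
cos H₀ = −tan φ · tan δ = −tan(+14.4°) × tan(+0.000°) = -0.0000, so H₀ = 1.5708 rad = 90.00°.
Daylight = 2H₀/(2π) × 28.00 h = (1.5708/π) × 28.00 = 14.00 h.

14.00 h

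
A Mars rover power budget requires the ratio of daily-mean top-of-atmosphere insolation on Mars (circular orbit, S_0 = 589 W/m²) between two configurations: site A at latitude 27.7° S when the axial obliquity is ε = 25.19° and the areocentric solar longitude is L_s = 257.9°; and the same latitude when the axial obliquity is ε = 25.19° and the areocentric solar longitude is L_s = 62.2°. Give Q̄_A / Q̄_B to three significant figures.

Q̄_A / Q̄_B ≈ 2.01

— Configuration A (ϕ=-27.7°):
sin δ = sin 25.19° × sin 257.9° = -0.41617, so δ = -24.593°.
cos h₀ = −tan(-27.7°) tan(-24.593°) = -0.2403, h₀ = 1.8135 rad.
Bracket: h₀ sin ϕ sin δ + cos ϕ cos δ sin h₀ = 1.8135×-0.46484×-0.41617 + 0.88539×0.90929×0.97070 = 0.350826 + 0.781488 = 1.132314.
Q̄ = (S_0/π) × [bracket] = (589/π) × 1.132314 = 212.29 W/m².
— Configuration B (ϕ=-27.7°):
sin δ = sin 25.19° × sin 62.2° = 0.37650, so δ = +22.117°.
cos h₀ = −tan(-27.7°) tan(+22.117°) = 0.2134, h₀ = 1.3558 rad.
Bracket: h₀ sin ϕ sin δ + cos ϕ cos δ sin h₀ = 1.3558×-0.46484×0.37650 + 0.88539×0.92642×0.97697 = -0.237282 + 0.801353 = 0.564071.
Q̄ = (S_0/π) × [bracket] = (589/π) × 0.564071 = 105.75 W/m².
Ratio Q̄_A / Q̄_B = 212.29 / 105.75 = 2.007.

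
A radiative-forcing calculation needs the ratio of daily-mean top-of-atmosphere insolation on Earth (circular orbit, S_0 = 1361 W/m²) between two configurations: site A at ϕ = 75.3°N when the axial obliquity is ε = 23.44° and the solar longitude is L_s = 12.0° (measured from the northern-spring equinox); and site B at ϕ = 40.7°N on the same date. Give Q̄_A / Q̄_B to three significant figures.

Q̄_A / Q̄_B ≈ 0.465

— Configuration A (ϕ=+75.3°):
Solar declination: sin δ = sin ε · sin L_s = sin 23.44° × sin 12.0° = 0.08270, so δ = +4.744°.
cos h₀ = −tan(+75.3°) tan(+4.744°) = -0.3163, h₀ = 1.8927 rad.
Bracket: h₀ sin ϕ sin δ + cos ϕ cos δ sin h₀ = 1.8927×0.96727×0.08270 + 0.25376×0.99657×0.94865 = 0.151403 + 0.239904 = 0.391307.
Q̄ = (S_0/π) × [bracket] = (1361/π) × 0.391307 = 169.52 W/m².
— Configuration B (ϕ=+40.7°):
cos h₀ = −tan(+40.7°) tan(+4.744°) = -0.0714, h₀ = 1.6422 rad.
Bracket: h₀ sin ϕ sin δ + cos ϕ cos δ sin h₀ = 1.6422×0.65210×0.08270 + 0.75813×0.99657×0.99745 = 0.088562 + 0.753603 = 0.842165.
Q̄ = (S_0/π) × [bracket] = (1361/π) × 0.842165 = 364.84 W/m².
Ratio Q̄_A / Q̄_B = 169.52 / 364.84 = 0.4646.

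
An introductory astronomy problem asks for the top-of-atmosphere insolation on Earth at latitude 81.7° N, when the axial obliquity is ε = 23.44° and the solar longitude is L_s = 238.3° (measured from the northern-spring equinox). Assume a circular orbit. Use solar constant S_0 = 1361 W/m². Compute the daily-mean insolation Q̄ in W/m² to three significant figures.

Q̄ ≈ 0.00 W/m²

Solar declination: sin δ = sin ε · sin L_s = sin 23.44° × sin 238.3° = -0.33844, so δ = -19.782°.
cos h₀ = −tan(+81.7°) tan(-19.782°) = 2.4654 ≥ 1 ⇒ polar night, h₀ = 0 and Q̄ = 0.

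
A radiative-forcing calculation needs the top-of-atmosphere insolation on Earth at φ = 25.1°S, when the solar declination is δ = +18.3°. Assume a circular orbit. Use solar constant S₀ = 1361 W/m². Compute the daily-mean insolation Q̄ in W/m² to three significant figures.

Q̄ ≈ 286 W/m²

cos H₀ = −tan(-25.1°) tan(+18.300°) = 0.1549, H₀ = 1.4153 rad.
Bracket: H₀ sin φ sin δ + cos φ cos δ sin H₀ = 1.4153×-0.42420×0.31399 + 0.90557×0.94943×0.98793 = -0.188510 + 0.849398 = 0.660888.
Q̄ = (S₀/π) × [bracket] = (1361/π) × 0.660888 = 286.3 W/m².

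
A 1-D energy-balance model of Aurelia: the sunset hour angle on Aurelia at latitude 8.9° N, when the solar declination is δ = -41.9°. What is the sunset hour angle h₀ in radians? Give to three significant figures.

h₀ = 1.43 rad

cos h₀ = −tan ϕ · tan δ = −tan(+8.9°) × tan(-41.900°) = 0.1405, so h₀ = 1.4298 rad = 81.92°.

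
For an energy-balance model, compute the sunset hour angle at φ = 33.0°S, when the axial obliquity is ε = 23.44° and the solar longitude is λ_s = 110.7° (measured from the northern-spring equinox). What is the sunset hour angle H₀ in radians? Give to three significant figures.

Solar declination: sin δ = sin ε · sin λ_s = sin 23.44° × sin 110.7° = 0.37211, so δ = +21.846°.
cos H₀ = −tan φ · tan δ = −tan(-33.0°) × tan(+21.846°) = 0.2603, so H₀ = 1.3074 rad = 74.91°.

H₀ = 1.31 rad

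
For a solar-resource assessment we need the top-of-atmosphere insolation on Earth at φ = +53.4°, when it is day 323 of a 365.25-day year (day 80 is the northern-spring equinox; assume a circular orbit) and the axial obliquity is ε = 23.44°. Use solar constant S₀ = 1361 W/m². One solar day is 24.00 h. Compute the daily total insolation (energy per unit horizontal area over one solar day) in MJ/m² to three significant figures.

Solar longitude: λ_s = 360° × (323 − 80)/365.25 = 239.507°.
sin δ = sin 23.44° × sin 239.507° = -0.34277, so δ = -20.046°.
cos H₀ = −tan(+53.4°) tan(-20.046°) = 0.4913, H₀ = 1.0572 rad.
Bracket: H₀ sin φ sin δ + cos φ cos δ sin H₀ = 1.0572×0.80282×-0.34277 + 0.59622×0.93942×0.87099 = -0.290923 + 0.487842 = 0.196919.
Q̄ = (S₀/π) × [bracket] = (1361/π) × 0.196919 = 85.309 W/m².
Daily total = Q̄ × 24.00 h × 3600 s/h = 85.309 × 24.00 × 3600 / 10⁶ = 7.371 MJ/m².

7.37 MJ/m²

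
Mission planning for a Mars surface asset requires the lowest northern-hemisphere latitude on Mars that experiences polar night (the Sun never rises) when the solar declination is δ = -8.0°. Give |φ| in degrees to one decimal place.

|φ| = 82.0°

Polar night requires cos H₀ = −tan φ tan δ ≥ 1, i.e. tan φ tan δ ≤ −1.
The boundary is |tan φ| · |tan δ| = 1, so |φ| = 90° − |δ| = 90° − 8.0° = 82.0° in the northern hemisphere.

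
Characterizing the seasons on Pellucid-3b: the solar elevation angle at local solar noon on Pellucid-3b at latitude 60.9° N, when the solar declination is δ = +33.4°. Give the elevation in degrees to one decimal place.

At local noon the hour angle is zero, so the zenith angle equals |φ − δ| = |+60.9° − (+33.400°)| = 27.500°.
Elevation = 90° − 27.500° = 62.5°.

62.5°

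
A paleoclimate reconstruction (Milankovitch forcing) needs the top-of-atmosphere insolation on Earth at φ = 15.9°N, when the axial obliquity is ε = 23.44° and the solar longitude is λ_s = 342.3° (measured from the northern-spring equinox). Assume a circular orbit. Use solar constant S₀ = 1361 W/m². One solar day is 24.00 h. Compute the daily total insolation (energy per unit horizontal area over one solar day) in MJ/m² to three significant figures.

33.8 MJ/m²

Solar declination: sin δ = sin ε · sin λ_s = sin 23.44° × sin 342.3° = -0.12094, so δ = -6.946°.
cos H₀ = −tan(+15.9°) tan(-6.946°) = 0.0347, H₀ = 1.5361 rad.
Bracket: H₀ sin φ sin δ + cos φ cos δ sin H₀ = 1.5361×0.27396×-0.12094 + 0.96174×0.99266×0.99940 = -0.050895 + 0.954108 = 0.903213.
Q̄ = (S₀/π) × [bracket] = (1361/π) × 0.903213 = 391.29 W/m².
Daily total = Q̄ × 24.00 h × 3600 s/h = 391.29 × 24.00 × 3600 / 10⁶ = 33.81 MJ/m².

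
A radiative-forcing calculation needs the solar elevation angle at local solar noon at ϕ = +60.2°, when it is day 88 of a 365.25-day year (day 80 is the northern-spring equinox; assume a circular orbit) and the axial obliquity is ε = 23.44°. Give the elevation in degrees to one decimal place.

32.9°

Solar longitude: L_s = 360° × (88 − 80)/365.25 = 7.885°.
sin δ = sin 23.44° × sin 7.885° = 0.05457, so δ = +3.128°.
At local noon the hour angle is zero, so the zenith angle equals |ϕ − δ| = |+60.2° − (+3.128°)| = 57.072°.
Elevation = 90° − 57.072° = 32.9°.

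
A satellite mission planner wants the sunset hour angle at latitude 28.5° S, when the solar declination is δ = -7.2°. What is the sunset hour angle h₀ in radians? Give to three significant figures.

cos h₀ = −tan ϕ · tan δ = −tan(-28.5°) × tan(-7.200°) = -0.0686, so h₀ = 1.6394 rad = 93.93°.

h₀ = 1.64 rad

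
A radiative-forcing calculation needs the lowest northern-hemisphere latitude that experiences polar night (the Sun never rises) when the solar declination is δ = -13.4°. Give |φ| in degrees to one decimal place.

Polar night requires cos H₀ = −tan φ tan δ ≥ 1, i.e. tan φ tan δ ≤ −1.
The boundary is |tan φ| · |tan δ| = 1, so |φ| = 90° − |δ| = 90° − 13.4° = 76.6° in the northern hemisphere.

|φ| = 76.6°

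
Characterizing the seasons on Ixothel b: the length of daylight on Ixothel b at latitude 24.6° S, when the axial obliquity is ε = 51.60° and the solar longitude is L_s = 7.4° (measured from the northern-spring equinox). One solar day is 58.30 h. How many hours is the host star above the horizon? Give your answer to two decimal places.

Solar declination: sin δ = sin ε · sin L_s = sin 51.60° × sin 7.4° = 0.10094, so δ = +5.793°.
cos h₀ = −tan ϕ · tan δ = −tan(-24.6°) × tan(+5.793°) = 0.0464, so h₀ = 1.5243 rad = 87.34°.
Daylight = 2h₀/(2π) × 58.30 h = (1.5243/π) × 58.30 = 28.29 h.

28.29 h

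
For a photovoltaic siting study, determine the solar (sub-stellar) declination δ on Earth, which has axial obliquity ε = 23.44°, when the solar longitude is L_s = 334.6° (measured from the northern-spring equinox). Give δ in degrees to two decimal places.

δ = -9.82°

sin δ = sin ε · sin L_s = sin 23.44° × sin 334.6° = -0.170625.
δ = arcsin(-0.170625) = -9.82°.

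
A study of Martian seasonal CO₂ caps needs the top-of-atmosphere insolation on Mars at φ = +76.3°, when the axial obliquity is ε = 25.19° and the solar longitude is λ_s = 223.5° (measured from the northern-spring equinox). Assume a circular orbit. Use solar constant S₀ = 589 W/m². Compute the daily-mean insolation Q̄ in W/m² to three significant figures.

Solar declination: sin δ = sin ε · sin λ_s = sin 25.19° × sin 223.5° = -0.29298, so δ = -17.036°.
cos H₀ = −tan(+76.3°) tan(-17.036°) = 1.2570 ≥ 1 ⇒ polar night, H₀ = 0 and Q̄ = 0.

Q̄ ≈ 0.00 W/m²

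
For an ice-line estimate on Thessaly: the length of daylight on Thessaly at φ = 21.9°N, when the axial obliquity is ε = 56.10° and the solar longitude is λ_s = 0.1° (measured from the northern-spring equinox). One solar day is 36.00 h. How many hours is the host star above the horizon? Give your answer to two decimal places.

Solar declination: sin δ = sin ε · sin λ_s = sin 56.10° × sin 0.1° = 0.00145, so δ = +0.083°.
cos H₀ = −tan φ · tan δ = −tan(+21.9°) × tan(+0.083°) = -0.0006, so H₀ = 1.5714 rad = 90.03°.
Daylight = 2H₀/(2π) × 36.00 h = (1.5714/π) × 36.00 = 18.01 h.

18.01 h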